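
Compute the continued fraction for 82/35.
[2; 2, 1, 11]

Euclidean algorithm steps:
82 = 2 × 35 + 12
35 = 2 × 12 + 11
12 = 1 × 11 + 1
11 = 11 × 1 + 0
Continued fraction: [2; 2, 1, 11]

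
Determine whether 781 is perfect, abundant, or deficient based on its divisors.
deficient

Proper divisors of 781: sum = 1 + 11 + 71 = 83
Since 83 < 781, 781 is deficient.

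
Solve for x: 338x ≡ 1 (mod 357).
263

gcd(338, 357) = 1, so the inverse exists.
Extended Euclidean algorithm on (357, 338):
357 = 1 × 338 + 19  ⟹  19 = (1)·357 + (-1)·338
338 = 17 × 19 + 15  ⟹  15 = (-17)·357 + (18)·338
19 = 1 × 15 + 4  ⟹  4 = (18)·357 + (-19)·338
15 = 3 × 4 + 3  ⟹  3 = (-71)·357 + (75)·338
4 = 1 × 3 + 1  ⟹  1 = (89)·357 + (-94)·338
So (-94)·338 ≡ 1 (mod 357), i.e. 338^(-1) ≡ -94 ≡ 263 (mod 357).
Check: 338 × 263 = 88894 ≡ 1 (mod 357)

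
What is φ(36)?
12

36 = 2^2 × 3^2
φ(n) = n × ∏(1 - 1/p) for each prime p dividing n
φ(36) = 36 × (1 - 1/2) × (1 - 1/3) = 12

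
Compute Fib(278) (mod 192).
137

Matrix identity: Q^n = [[F_(n+1), F_n], [F_n, F_(n-1)]] with Q = [[1,1],[1,0]].
n = 278 = 100010110₂. Square-and-multiply, entries mod 192:
Q^1 = [[1,1],[1,0]]
Q^2 = (Q^1)² = [[2,1],[1,1]]
Q^4 = (Q^2)² = [[5,3],[3,2]]
Q^8 = (Q^4)² = [[34,21],[21,13]]
Q^17 = (Q^8)²·Q = [[88,61],[61,27]]
Q^34 = (Q^17)² = [[137,103],[103,34]]
Q^69 = (Q^34)²·Q = [[143,2],[2,141]]
Q^139 = (Q^69)²·Q = [[93,101],[101,184]]
Q^278 = (Q^139)² = [[34,137],[137,89]]
F_278 mod 192 = Q^278[0][1] = 137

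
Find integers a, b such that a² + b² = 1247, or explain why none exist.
Not possible

Factorization: 1247 = 29 × 43
By Fermat: n is sum of two squares iff every prime p ≡ 3 (mod 4) appears to even power.
Prime(s) ≡ 3 (mod 4) with odd exponent: [(43, 1)]
Therefore 1247 cannot be expressed as a² + b².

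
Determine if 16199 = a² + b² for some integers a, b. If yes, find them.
Not possible

Factorization: 16199 = 97 × 167
By Fermat: n is sum of two squares iff every prime p ≡ 3 (mod 4) appears to even power.
Prime(s) ≡ 3 (mod 4) with odd exponent: [(167, 1)]
Therefore 16199 cannot be expressed as a² + b².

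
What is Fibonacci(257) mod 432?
157

Matrix identity: Q^n = [[F_(n+1), F_n], [F_n, F_(n-1)]] with Q = [[1,1],[1,0]].
n = 257 = 100000001₂. Square-and-multiply, entries mod 432:
Q^1 = [[1,1],[1,0]]
Q^2 = (Q^1)² = [[2,1],[1,1]]
Q^4 = (Q^2)² = [[5,3],[3,2]]
Q^8 = (Q^4)² = [[34,21],[21,13]]
Q^16 = (Q^8)² = [[301,123],[123,178]]
Q^32 = (Q^16)² = [[322,165],[165,157]]
Q^64 = (Q^32)² = [[13,411],[411,34]]
Q^128 = (Q^64)² = [[178,309],[309,301]]
Q^257 = (Q^128)²·Q = [[424,157],[157,267]]
F_257 mod 432 = Q^257[0][1] = 157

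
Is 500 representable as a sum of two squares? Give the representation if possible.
4² + 22² (a=4, b=22)

Factorization: 500 = 2^2 × 5^3
By Fermat: n is sum of two squares iff every prime p ≡ 3 (mod 4) appears to even power.
All primes ≡ 3 (mod 4) appear to even power.
Search a = 0, 1, 2, … for 500 - a² a perfect square: first hit at a = 4: 500 - 16 = 484 = 22².
500 = 4² + 22² = 16 + 484 ✓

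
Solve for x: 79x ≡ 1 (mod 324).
283

gcd(79, 324) = 1, so the inverse exists.
Extended Euclidean algorithm on (324, 79):
324 = 4 × 79 + 8  ⟹  8 = (1)·324 + (-4)·79
79 = 9 × 8 + 7  ⟹  7 = (-9)·324 + (37)·79
8 = 1 × 7 + 1  ⟹  1 = (10)·324 + (-41)·79
So (-41)·79 ≡ 1 (mod 324), i.e. 79^(-1) ≡ -41 ≡ 283 (mod 324).
Check: 79 × 283 = 22357 ≡ 1 (mod 324)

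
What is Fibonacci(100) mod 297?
264

Matrix identity: Q^n = [[F_(n+1), F_n], [F_n, F_(n-1)]] with Q = [[1,1],[1,0]].
n = 100 = 1100100₂. Square-and-multiply, entries mod 297:
Q^1 = [[1,1],[1,0]]
Q^3 = (Q^1)²·Q = [[3,2],[2,1]]
Q^6 = (Q^3)² = [[13,8],[8,5]]
Q^12 = (Q^6)² = [[233,144],[144,89]]
Q^25 = (Q^12)²·Q = [[217,181],[181,36]]
Q^50 = (Q^25)² = [[254,55],[55,199]]
Q^100 = (Q^50)² = [[122,264],[264,155]]
F_100 mod 297 = Q^100[0][1] = 264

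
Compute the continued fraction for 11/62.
[0; 5, 1, 1, 1, 3]

Euclidean algorithm steps:
11 = 0 × 62 + 11
62 = 5 × 11 + 7
11 = 1 × 7 + 4
7 = 1 × 4 + 3
4 = 1 × 3 + 1
3 = 3 × 1 + 0
Continued fraction: [0; 5, 1, 1, 1, 3]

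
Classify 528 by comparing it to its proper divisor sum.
abundant

Proper divisors of 528: sum = 1 + 2 + 3 + 4 + 6 + 8 + 11 + 12 + ... + 88 + 132 + 176 + 264 (19 divisors) = 960
Since 960 > 528, 528 is abundant.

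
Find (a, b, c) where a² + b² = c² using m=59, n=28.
(2697, 3304, 4265)

Euclid's formula: a = m² - n², b = 2mn, c = m² + n²
m = 59, n = 28
a = 59² - 28² = 3481 - 784 = 2697
b = 2 × 59 × 28 = 3304
c = 59² + 28² = 3481 + 784 = 4265
Verification: 2697² + 3304² = 7273809 + 10916416 = 18190225 = 4265² ✓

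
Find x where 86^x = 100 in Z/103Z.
96

Baby-step giant-step with step n = ⌈√103⌉ = 11.
Baby steps 86^j mod 103 (j:value) for j=0..10: 0:1, 1:86, 2:83, 3:31, 4:91, 5:101, 6:34, 7:40, 8:41, 9:24, 10:4.
Giant-step multiplier: 86^(-11) ≡ 86^(102-11) = 86^91 ≡ 53 (mod 103).
Giant steps γ_i = 100·53^i mod 103: γ_0=100, γ_1=47, γ_2=19, γ_3=80, γ_4=17, γ_5=77, γ_6=64, γ_7=96, γ_8=41 (in table at j=8).
x = i·n + j = 8·11 + 8 = 96.
Check: 86^96 ≡ 100 (mod 103).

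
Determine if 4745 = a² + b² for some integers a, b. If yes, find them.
11² + 68² (a=11, b=68)

Factorization: 4745 = 5 × 13 × 73
By Fermat: n is sum of two squares iff every prime p ≡ 3 (mod 4) appears to even power.
All primes ≡ 3 (mod 4) appear to even power.
Search a = 0, 1, 2, … for 4745 - a² a perfect square: first hit at a = 11: 4745 - 121 = 4624 = 68².
4745 = 11² + 68² = 121 + 4624 ✓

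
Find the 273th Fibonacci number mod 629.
542

Matrix identity: Q^n = [[F_(n+1), F_n], [F_n, F_(n-1)]] with Q = [[1,1],[1,0]].
n = 273 = 100010001₂. Square-and-multiply, entries mod 629:
Q^1 = [[1,1],[1,0]]
Q^2 = (Q^1)² = [[2,1],[1,1]]
Q^4 = (Q^2)² = [[5,3],[3,2]]
Q^8 = (Q^4)² = [[34,21],[21,13]]
Q^17 = (Q^8)²·Q = [[68,339],[339,358]]
Q^34 = (Q^17)² = [[35,373],[373,291]]
Q^68 = (Q^34)² = [[87,201],[201,515]]
Q^136 = (Q^68)² = [[166,234],[234,561]]
Q^273 = (Q^136)²·Q = [[201,542],[542,288]]
F_273 mod 629 = Q^273[0][1] = 542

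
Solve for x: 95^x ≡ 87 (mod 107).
50

Baby-step giant-step with step n = ⌈√107⌉ = 11.
Baby steps 95^j mod 107 (j:value) for j=0..10: 0:1, 1:95, 2:37, 3:91, 4:85, 5:50, 6:42, 7:31, 8:56, 9:77, 10:39.
Giant-step multiplier: 95^(-11) ≡ 95^(106-11) = 95^95 ≡ 8 (mod 107).
Giant steps γ_i = 87·8^i mod 107: γ_0=87, γ_1=54, γ_2=4, γ_3=32, γ_4=42 (in table at j=6).
x = i·n + j = 4·11 + 6 = 50.
Check: 95^50 ≡ 87 (mod 107).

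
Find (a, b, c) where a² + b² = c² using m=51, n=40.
(1001, 4080, 4201)

Euclid's formula: a = m² - n², b = 2mn, c = m² + n²
m = 51, n = 40
a = 51² - 40² = 2601 - 1600 = 1001
b = 2 × 51 × 40 = 4080
c = 51² + 40² = 2601 + 1600 = 4201
Verification: 1001² + 4080² = 1002001 + 16646400 = 17648401 = 4201² ✓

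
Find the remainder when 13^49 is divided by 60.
13

Repeated squaring. Binary of 49 = 110001.
13^1 ≡ 13 (mod 60); 13^2 ≡ 49 (mod 60); 13^4 ≡ 1 (mod 60); 13^8 ≡ 1 (mod 60); 13^16 ≡ 1 (mod 60); 13^32 ≡ 1 (mod 60)
13^49 = 13^1 × 13^16 × 13^32 ≡ 13 (mod 60)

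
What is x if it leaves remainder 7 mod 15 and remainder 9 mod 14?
37

Using Chinese Remainder Theorem:
M = 15 × 14 = 210
M1 = 14, M2 = 15
y1 = 14^(-1) mod 15 = 14
y2 = 15^(-1) mod 14 = 1
x = (7×14×14 + 9×15×1) mod 210 = 37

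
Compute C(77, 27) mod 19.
0

Using Lucas' theorem:
Write n=77 and k=27 in base 19:
n in base 19: [4, 1]
k in base 19: [1, 8]
C(77,27) mod 19 = ∏ C(n_i, k_i) mod 19
Digit binomials (mod 19): C(4,1) = 4; C(1,8) = 0 (k_i > n_i)
Product: 4 × 0 = 0 ≡ 0 (mod 19)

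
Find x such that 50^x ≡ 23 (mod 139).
123

Baby-step giant-step with step n = ⌈√139⌉ = 12.
Baby steps 50^j mod 139 (j:value) for j=0..11: 0:1, 1:50, 2:137, 3:39, 4:4, 5:61, 6:131, 7:17, 8:16, 9:105, 10:107, 11:68.
Giant-step multiplier: 50^(-12) ≡ 50^(138-12) = 50^126 ≡ 63 (mod 139).
Giant steps γ_i = 23·63^i mod 139: γ_0=23, γ_1=59, γ_2=103, γ_3=95, γ_4=8, γ_5=87, γ_6=60, γ_7=27, γ_8=33, γ_9=133, γ_10=39 (in table at j=3).
x = i·n + j = 10·12 + 3 = 123.
Check: 50^123 ≡ 23 (mod 139).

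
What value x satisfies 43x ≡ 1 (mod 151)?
144

gcd(43, 151) = 1, so the inverse exists.
Extended Euclidean algorithm on (151, 43):
151 = 3 × 43 + 22  ⟹  22 = (1)·151 + (-3)·43
43 = 1 × 22 + 21  ⟹  21 = (-1)·151 + (4)·43
22 = 1 × 21 + 1  ⟹  1 = (2)·151 + (-7)·43
So (-7)·43 ≡ 1 (mod 151), i.e. 43^(-1) ≡ -7 ≡ 144 (mod 151).
Check: 43 × 144 = 6192 ≡ 1 (mod 151)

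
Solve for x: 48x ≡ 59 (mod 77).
x ≡ 67 (mod 77)

gcd(48, 77) = 1, which divides 59, so solutions exist.
Find 48^(-1) mod 77 by the extended Euclidean algorithm:
77 = 1 × 48 + 29  ⟹  29 = (1)·77 + (-1)·48
48 = 1 × 29 + 19  ⟹  19 = (-1)·77 + (2)·48
29 = 1 × 19 + 10  ⟹  10 = (2)·77 + (-3)·48
19 = 1 × 10 + 9  ⟹  9 = (-3)·77 + (5)·48
10 = 1 × 9 + 1  ⟹  1 = (5)·77 + (-8)·48
So (-8)·48 ≡ 1 (mod 77), i.e. 48^(-1) ≡ -8 ≡ 69 (mod 77).
x ≡ 69 × 59 = 4071 ≡ 67 (mod 77).
Check: 48 × 67 = 3216 ≡ 59 (mod 77).
Unique solution: x ≡ 67 (mod 77)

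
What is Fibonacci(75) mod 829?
310

Matrix identity: Q^n = [[F_(n+1), F_n], [F_n, F_(n-1)]] with Q = [[1,1],[1,0]].
n = 75 = 1001011₂. Square-and-multiply, entries mod 829:
Q^1 = [[1,1],[1,0]]
Q^2 = (Q^1)² = [[2,1],[1,1]]
Q^4 = (Q^2)² = [[5,3],[3,2]]
Q^9 = (Q^4)²·Q = [[55,34],[34,21]]
Q^18 = (Q^9)² = [[36,97],[97,768]]
Q^37 = (Q^18)²·Q = [[819,757],[757,62]]
Q^75 = (Q^37)²·Q = [[711,310],[310,401]]
F_75 mod 829 = Q^75[0][1] = 310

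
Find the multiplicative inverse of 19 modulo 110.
29

gcd(19, 110) = 1, so the inverse exists.
Extended Euclidean algorithm on (110, 19):
110 = 5 × 19 + 15  ⟹  15 = (1)·110 + (-5)·19
19 = 1 × 15 + 4  ⟹  4 = (-1)·110 + (6)·19
15 = 3 × 4 + 3  ⟹  3 = (4)·110 + (-23)·19
4 = 1 × 3 + 1  ⟹  1 = (-5)·110 + (29)·19
So (29)·19 ≡ 1 (mod 110), i.e. 19^(-1) ≡ 29 (mod 110).
Check: 19 × 29 = 551 ≡ 1 (mod 110)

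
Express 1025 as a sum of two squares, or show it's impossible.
1² + 32² (a=1, b=32)

Factorization: 1025 = 5^2 × 41
By Fermat: n is sum of two squares iff every prime p ≡ 3 (mod 4) appears to even power.
All primes ≡ 3 (mod 4) appear to even power.
Search a = 0, 1, 2, … for 1025 - a² a perfect square: first hit at a = 1: 1025 - 1 = 1024 = 32².
1025 = 1² + 32² = 1 + 1024 ✓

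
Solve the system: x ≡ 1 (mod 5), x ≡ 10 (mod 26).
36

Using Chinese Remainder Theorem:
M = 5 × 26 = 130
M1 = 26, M2 = 5
y1 = 26^(-1) mod 5 = 1
y2 = 5^(-1) mod 26 = 21
x = (1×26×1 + 10×5×21) mod 130 = 36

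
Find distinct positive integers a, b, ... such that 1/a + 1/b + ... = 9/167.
1/19 + 1/794 + 1/839788 + 1/1057864987628

Greedy algorithm:
9/167: ceiling(167/9) = 19, use 1/19
4/3173: ceiling(3173/4) = 794, use 1/794
3/2519362: ceiling(2519362/3) = 839788, use 1/839788
1/1057864987628: ceiling(1057864987628/1) = 1057864987628, use 1/1057864987628
Result: 9/167 = 1/19 + 1/794 + 1/839788 + 1/1057864987628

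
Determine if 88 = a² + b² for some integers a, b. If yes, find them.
Not possible

Factorization: 88 = 2^3 × 11
By Fermat: n is sum of two squares iff every prime p ≡ 3 (mod 4) appears to even power.
Prime(s) ≡ 3 (mod 4) with odd exponent: [(11, 1)]
Therefore 88 cannot be expressed as a² + b².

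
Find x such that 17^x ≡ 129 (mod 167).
41

Baby-step giant-step with step n = ⌈√167⌉ = 13.
Baby steps 17^j mod 167 (j:value) for j=0..12: 0:1, 1:17, 2:122, 3:70, 4:21, 5:23, 6:57, 7:134, 8:107, 9:149, 10:28, 11:142, 12:76.
Giant-step multiplier: 17^(-13) ≡ 17^(166-13) = 17^153 ≡ 148 (mod 167).
Giant steps γ_i = 129·148^i mod 167: γ_0=129, γ_1=54, γ_2=143, γ_3=122 (in table at j=2).
x = i·n + j = 3·13 + 2 = 41.
Check: 17^41 ≡ 129 (mod 167).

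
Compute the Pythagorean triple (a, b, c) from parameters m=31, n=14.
(765, 868, 1157)

Euclid's formula: a = m² - n², b = 2mn, c = m² + n²
m = 31, n = 14
a = 31² - 14² = 961 - 196 = 765
b = 2 × 31 × 14 = 868
c = 31² + 14² = 961 + 196 = 1157
Verification: 765² + 868² = 585225 + 753424 = 1338649 = 1157² ✓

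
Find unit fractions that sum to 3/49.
1/17 + 1/417 + 1/347361

Greedy algorithm:
3/49: ceiling(49/3) = 17, use 1/17
2/833: ceiling(833/2) = 417, use 1/417
1/347361: ceiling(347361/1) = 347361, use 1/347361
Result: 3/49 = 1/17 + 1/417 + 1/347361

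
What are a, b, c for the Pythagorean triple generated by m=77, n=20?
(5529, 3080, 6329)

Euclid's formula: a = m² - n², b = 2mn, c = m² + n²
m = 77, n = 20
a = 77² - 20² = 5929 - 400 = 5529
b = 2 × 77 × 20 = 3080
c = 77² + 20² = 5929 + 400 = 6329
Verification: 5529² + 3080² = 30569841 + 9486400 = 40056241 = 6329² ✓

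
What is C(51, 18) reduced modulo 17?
0

Using Lucas' theorem:
Write n=51 and k=18 in base 17:
n in base 17: [3, 0]
k in base 17: [1, 1]
C(51,18) mod 17 = ∏ C(n_i, k_i) mod 17
Digit binomials (mod 17): C(3,1) = 3; C(0,1) = 0 (k_i > n_i)
Product: 3 × 0 = 0 ≡ 0 (mod 17)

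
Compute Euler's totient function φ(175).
120

175 = 5^2 × 7
φ(n) = n × ∏(1 - 1/p) for each prime p dividing n
φ(175) = 175 × (1 - 1/5) × (1 - 1/7) = 120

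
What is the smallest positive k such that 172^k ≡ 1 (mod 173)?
2

173 is prime, so ord(172) divides φ(173) = 172.
Divisors of 172: 1, 2, 4, 43, 86, 172.
Repeated squaring: 172^1 ≡ 172, 172^2 ≡ 1, 172^4 ≡ 1, 172^8 ≡ 1, 172^16 ≡ 1, 172^32 ≡ 1, 172^64 ≡ 1, 172^128 ≡ 1 (mod 173).
Test 172^d mod 173 for each divisor d in increasing order:
172^1 ≡ 172
172^2 ≡ 1  ← first divisor giving 1
The order is 2.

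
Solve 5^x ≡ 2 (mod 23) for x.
2

Baby-step giant-step with step n = ⌈√23⌉ = 5.
Baby steps 5^j mod 23 (j:value) for j=0..4: 0:1, 1:5, 2:2, 3:10, 4:4.
h = 2 is already in the table at j=2, so x = 2.
Check: 5^2 ≡ 2 (mod 23).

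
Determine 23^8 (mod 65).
61

Repeated squaring. Binary of 8 = 1000.
23^1 ≡ 23 (mod 65); 23^2 ≡ 9 (mod 65); 23^4 ≡ 16 (mod 65); 23^8 ≡ 61 (mod 65)
23^8 = 23^8 ≡ 61 (mod 65)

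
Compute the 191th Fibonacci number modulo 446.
383

Matrix identity: Q^n = [[F_(n+1), F_n], [F_n, F_(n-1)]] with Q = [[1,1],[1,0]].
n = 191 = 10111111₂. Square-and-multiply, entries mod 446:
Q^1 = [[1,1],[1,0]]
Q^2 = (Q^1)² = [[2,1],[1,1]]
Q^5 = (Q^2)²·Q = [[8,5],[5,3]]
Q^11 = (Q^5)²·Q = [[144,89],[89,55]]
Q^23 = (Q^11)²·Q = [[430,113],[113,317]]
Q^47 = (Q^23)²·Q = [[208,91],[91,117]]
Q^95 = (Q^47)²·Q = [[394,255],[255,139]]
Q^191 = (Q^95)²·Q = [[268,383],[383,331]]
F_191 mod 446 = Q^191[0][1] = 383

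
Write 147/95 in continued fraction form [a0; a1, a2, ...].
[1; 1, 1, 4, 1, 3, 2]

Euclidean algorithm steps:
147 = 1 × 95 + 52
95 = 1 × 52 + 43
52 = 1 × 43 + 9
43 = 4 × 9 + 7
9 = 1 × 7 + 2
7 = 3 × 2 + 1
2 = 2 × 1 + 0
Continued fraction: [1; 1, 1, 4, 1, 3, 2]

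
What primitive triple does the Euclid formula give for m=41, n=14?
(1485, 1148, 1877)

Euclid's formula: a = m² - n², b = 2mn, c = m² + n²
m = 41, n = 14
a = 41² - 14² = 1681 - 196 = 1485
b = 2 × 41 × 14 = 1148
c = 41² + 14² = 1681 + 196 = 1877
Verification: 1485² + 1148² = 2205225 + 1317904 = 3523129 = 1877² ✓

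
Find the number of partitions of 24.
1575

p(n) counts ways to write n as a sum of positive integers (order ignored).
Euler's pentagonal recurrence: p(k) = p(k-1) + p(k-2) - p(k-5) - p(k-7) + p(k-12) + p(k-15) - ... (offsets j(3j∓1)/2, signs ++--, p(0)=1, p(<0)=0).
DP table for k = 0..23: p(0)=1, p(1)=1, p(2)=2, p(3)=3, p(4)=5, p(5)=7, p(6)=11, p(7)=15, p(8)=22, p(9)=30, p(10)=42, p(11)=56, p(12)=77, p(13)=101, p(14)=135, p(15)=176, p(16)=231, p(17)=297, p(18)=385, p(19)=490, p(20)=627, p(21)=792, p(22)=1002, p(23)=1255.
Final step: p(24) = p(23) + p(22) - p(19) - p(17) + p(12) + p(9) - p(2)
= 1255 + 1002 - 490 - 297 + 77 + 30 - 2
= 1575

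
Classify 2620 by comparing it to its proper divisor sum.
abundant

Proper divisors of 2620: sum = 1 + 2 + 4 + 5 + 10 + 20 + 131 + 262 + 524 + 655 + 1310 = 2924
Since 2924 > 2620, 2620 is abundant.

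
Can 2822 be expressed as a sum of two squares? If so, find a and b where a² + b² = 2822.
Not possible

Factorization: 2822 = 2 × 17 × 83
By Fermat: n is sum of two squares iff every prime p ≡ 3 (mod 4) appears to even power.
Prime(s) ≡ 3 (mod 4) with odd exponent: [(83, 1)]
Therefore 2822 cannot be expressed as a² + b².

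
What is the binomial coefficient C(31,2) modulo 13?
10

Using Lucas' theorem:
Write n=31 and k=2 in base 13:
n in base 13: [2, 5]
k in base 13: [0, 2]
C(31,2) mod 13 = ∏ C(n_i, k_i) mod 13
Digit binomials (mod 13): C(2,0) = 1; C(5,2) = 10
Product: 1 × 10 = 10 ≡ 10 (mod 13)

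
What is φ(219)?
144

219 = 3 × 73
φ(n) = n × ∏(1 - 1/p) for each prime p dividing n
φ(219) = 219 × (1 - 1/3) × (1 - 1/73) = 144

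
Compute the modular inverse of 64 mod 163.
135

gcd(64, 163) = 1, so the inverse exists.
Extended Euclidean algorithm on (163, 64):
163 = 2 × 64 + 35  ⟹  35 = (1)·163 + (-2)·64
64 = 1 × 35 + 29  ⟹  29 = (-1)·163 + (3)·64
35 = 1 × 29 + 6  ⟹  6 = (2)·163 + (-5)·64
29 = 4 × 6 + 5  ⟹  5 = (-9)·163 + (23)·64
6 = 1 × 5 + 1  ⟹  1 = (11)·163 + (-28)·64
So (-28)·64 ≡ 1 (mod 163), i.e. 64^(-1) ≡ -28 ≡ 135 (mod 163).
Check: 64 × 135 = 8640 ≡ 1 (mod 163)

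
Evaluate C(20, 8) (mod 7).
5

Using Lucas' theorem:
Write n=20 and k=8 in base 7:
n in base 7: [2, 6]
k in base 7: [1, 1]
C(20,8) mod 7 = ∏ C(n_i, k_i) mod 7
Digit binomials (mod 7): C(2,1) = 2; C(6,1) = 6
Product: 2 × 6 = 12 ≡ 5 (mod 7)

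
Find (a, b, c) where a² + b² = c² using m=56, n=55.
(111, 6160, 6161)

Euclid's formula: a = m² - n², b = 2mn, c = m² + n²
m = 56, n = 55
a = 56² - 55² = 3136 - 3025 = 111
b = 2 × 56 × 55 = 6160
c = 56² + 55² = 3136 + 3025 = 6161
Verification: 111² + 6160² = 12321 + 37945600 = 37957921 = 6161² ✓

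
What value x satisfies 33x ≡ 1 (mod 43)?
30

gcd(33, 43) = 1, so the inverse exists.
Extended Euclidean algorithm on (43, 33):
43 = 1 × 33 + 10  ⟹  10 = (1)·43 + (-1)·33
33 = 3 × 10 + 3  ⟹  3 = (-3)·43 + (4)·33
10 = 3 × 3 + 1  ⟹  1 = (10)·43 + (-13)·33
So (-13)·33 ≡ 1 (mod 43), i.e. 33^(-1) ≡ -13 ≡ 30 (mod 43).
Check: 33 × 30 = 990 ≡ 1 (mod 43)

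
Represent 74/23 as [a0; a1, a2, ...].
[3; 4, 1, 1, 2]

Euclidean algorithm steps:
74 = 3 × 23 + 5
23 = 4 × 5 + 3
5 = 1 × 3 + 2
3 = 1 × 2 + 1
2 = 2 × 1 + 0
Continued fraction: [3; 4, 1, 1, 2]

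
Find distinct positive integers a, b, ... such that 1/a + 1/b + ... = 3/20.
1/7 + 1/140

Greedy algorithm:
3/20: ceiling(20/3) = 7, use 1/7
1/140: ceiling(140/1) = 140, use 1/140
Result: 3/20 = 1/7 + 1/140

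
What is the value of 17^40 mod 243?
10

Repeated squaring. Binary of 40 = 101000.
17^1 ≡ 17 (mod 243); 17^2 ≡ 46 (mod 243); 17^4 ≡ 172 (mod 243); 17^8 ≡ 181 (mod 243); 17^16 ≡ 199 (mod 243); 17^32 ≡ 235 (mod 243)
17^40 = 17^8 × 17^32 ≡ 10 (mod 243)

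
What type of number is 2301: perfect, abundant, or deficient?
deficient

Proper divisors of 2301: sum = 1 + 3 + 13 + 39 + 59 + 177 + 767 = 1059
Since 1059 < 2301, 2301 is deficient.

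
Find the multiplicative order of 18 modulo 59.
58

59 is prime, so ord(18) divides φ(59) = 58.
Divisors of 58: 1, 2, 29, 58.
Repeated squaring: 18^1 ≡ 18, 18^2 ≡ 29, 18^4 ≡ 15, 18^8 ≡ 48, 18^16 ≡ 3, 18^32 ≡ 9 (mod 59).
Test 18^d mod 59 for each divisor d in increasing order:
18^1 ≡ 18
18^2 ≡ 29
18^29 = 18^16·18^8·18^4·18^1 ≡ 58
18^58 = 18^32·18^16·18^8·18^2 ≡ 1  ← first divisor giving 1
The order is 58.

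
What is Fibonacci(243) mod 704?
2

Matrix identity: Q^n = [[F_(n+1), F_n], [F_n, F_(n-1)]] with Q = [[1,1],[1,0]].
n = 243 = 11110011₂. Square-and-multiply, entries mod 704:
Q^1 = [[1,1],[1,0]]
Q^3 = (Q^1)²·Q = [[3,2],[2,1]]
Q^7 = (Q^3)²·Q = [[21,13],[13,8]]
Q^15 = (Q^7)²·Q = [[283,610],[610,377]]
Q^30 = (Q^15)² = [[221,616],[616,309]]
Q^60 = (Q^30)² = [[265,528],[528,441]]
Q^121 = (Q^60)²·Q = [[177,529],[529,352]]
Q^243 = (Q^121)²·Q = [[355,2],[2,353]]
F_243 mod 704 = Q^243[0][1] = 2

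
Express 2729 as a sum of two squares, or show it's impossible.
5² + 52² (a=5, b=52)

Factorization: 2729 = 2729
By Fermat: n is sum of two squares iff every prime p ≡ 3 (mod 4) appears to even power.
All primes ≡ 3 (mod 4) appear to even power.
Search a = 0, 1, 2, … for 2729 - a² a perfect square: first hit at a = 5: 2729 - 25 = 2704 = 52².
2729 = 5² + 52² = 25 + 2704 ✓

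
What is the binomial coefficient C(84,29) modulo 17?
4

Using Lucas' theorem:
Write n=84 and k=29 in base 17:
n in base 17: [4, 16]
k in base 17: [1, 12]
C(84,29) mod 17 = ∏ C(n_i, k_i) mod 17
Digit binomials (mod 17): C(4,1) = 4; C(16,12) = 1820 ≡ 1
Product: 4 × 1 = 4 ≡ 4 (mod 17)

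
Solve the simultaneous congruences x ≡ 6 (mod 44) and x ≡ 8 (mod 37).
1414

Using Chinese Remainder Theorem:
M = 44 × 37 = 1628
M1 = 37, M2 = 44
y1 = 37^(-1) mod 44 = 25
y2 = 44^(-1) mod 37 = 16
x = (6×37×25 + 8×44×16) mod 1628 = 1414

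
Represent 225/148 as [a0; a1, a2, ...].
[1; 1, 1, 11, 1, 5]

Euclidean algorithm steps:
225 = 1 × 148 + 77
148 = 1 × 77 + 71
77 = 1 × 71 + 6
71 = 11 × 6 + 5
6 = 1 × 5 + 1
5 = 5 × 1 + 0
Continued fraction: [1; 1, 1, 11, 1, 5]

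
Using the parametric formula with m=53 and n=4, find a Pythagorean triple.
(2793, 424, 2825)

Euclid's formula: a = m² - n², b = 2mn, c = m² + n²
m = 53, n = 4
a = 53² - 4² = 2809 - 16 = 2793
b = 2 × 53 × 4 = 424
c = 53² + 4² = 2809 + 16 = 2825
Verification: 2793² + 424² = 7800849 + 179776 = 7980625 = 2825² ✓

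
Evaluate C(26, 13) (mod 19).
0

Using Lucas' theorem:
Write n=26 and k=13 in base 19:
n in base 19: [1, 7]
k in base 19: [0, 13]
C(26,13) mod 19 = ∏ C(n_i, k_i) mod 19
Digit binomials (mod 19): C(1,0) = 1; C(7,13) = 0 (k_i > n_i)
Product: 1 × 0 = 0 ≡ 0 (mod 19)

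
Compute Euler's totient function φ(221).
192

221 = 13 × 17
φ(n) = n × ∏(1 - 1/p) for each prime p dividing n
φ(221) = 221 × (1 - 1/13) × (1 - 1/17) = 192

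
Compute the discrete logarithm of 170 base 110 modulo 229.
55

Baby-step giant-step with step n = ⌈√229⌉ = 16.
Baby steps 110^j mod 229 (j:value) for j=0..15: 0:1, 1:110, 2:192, 3:52, 4:224, 5:137, 6:185, 7:198, 8:25, 9:2, 10:220, 11:155, 12:104, 13:219, 14:45, 15:141.
Giant-step multiplier: 110^(-16) ≡ 110^(228-16) = 110^212 ≡ 48 (mod 229).
Giant steps γ_i = 170·48^i mod 229: γ_0=170, γ_1=145, γ_2=90, γ_3=198 (in table at j=7).
x = i·n + j = 3·16 + 7 = 55.
Check: 110^55 ≡ 170 (mod 229).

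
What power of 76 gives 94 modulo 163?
101

Baby-step giant-step with step n = ⌈√163⌉ = 13.
Baby steps 76^j mod 163 (j:value) for j=0..12: 0:1, 1:76, 2:71, 3:17, 4:151, 5:66, 6:126, 7:122, 8:144, 9:23, 10:118, 11:3, 12:65.
Giant-step multiplier: 76^(-13) ≡ 76^(162-13) = 76^149 ≡ 75 (mod 163).
Giant steps γ_i = 94·75^i mod 163: γ_0=94, γ_1=41, γ_2=141, γ_3=143, γ_4=130, γ_5=133, γ_6=32, γ_7=118 (in table at j=10).
x = i·n + j = 7·13 + 10 = 101.
Check: 76^101 ≡ 94 (mod 163).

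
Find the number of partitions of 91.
64112359

p(n) counts ways to write n as a sum of positive integers (order ignored).
Euler's pentagonal recurrence: p(k) = p(k-1) + p(k-2) - p(k-5) - p(k-7) + p(k-12) + p(k-15) - ... (offsets j(3j∓1)/2, signs ++--, p(0)=1, p(<0)=0).
DP table for k = 0..90: p(0)=1, p(1)=1, p(2)=2, p(3)=3, p(4)=5, p(5)=7, p(6)=11, p(7)=15, p(8)=22, p(9)=30, p(10)=42, p(11)=56, p(12)=77, p(13)=101, p(14)=135, p(15)=176, p(16)=231, p(17)=297, p(18)=385, p(19)=490, p(20)=627, p(21)=792, p(22)=1002, p(23)=1255, p(24)=1575, p(25)=1958, p(26)=2436, p(27)=3010, p(28)=3718, p(29)=4565, p(30)=5604, p(31)=6842, p(32)=8349, p(33)=10143, p(34)=12310, p(35)=14883, p(36)=17977, p(37)=21637, p(38)=26015, p(39)=31185, p(40)=37338, p(41)=44583, p(42)=53174, p(43)=63261, p(44)=75175, p(45)=89134, p(46)=105558, p(47)=124754, p(48)=147273, p(49)=173525, p(50)=204226, p(51)=239943, p(52)=281589, p(53)=329931, p(54)=386155, p(55)=451276, p(56)=526823, p(57)=614154, p(58)=715220, p(59)=831820, p(60)=966467, p(61)=1121505, p(62)=1300156, p(63)=1505499, p(64)=1741630, p(65)=2012558, p(66)=2323520, p(67)=2679689, p(68)=3087735, p(69)=3554345, p(70)=4087968, p(71)=4697205, p(72)=5392783, p(73)=6185689, p(74)=7089500, p(75)=8118264, p(76)=9289091, p(77)=10619863, p(78)=12132164, p(79)=13848650, p(80)=15796476, p(81)=18004327, p(82)=20506255, p(83)=23338469, p(84)=26543660, p(85)=30167357, p(86)=34262962, p(87)=38887673, p(88)=44108109, p(89)=49995925, p(90)=56634173.
Final step: p(91) = p(90) + p(89) - p(86) - p(84) + p(79) + p(76) - p(69) - p(65) + p(56) + p(51) - p(40) - p(34) + p(21) + p(14)
= 56634173 + 49995925 - 34262962 - 26543660 + 13848650 + 9289091 - 3554345 - 2012558 + 526823 + 239943 - 37338 - 12310 + 792 + 135
= 64112359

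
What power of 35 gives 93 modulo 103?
60

Baby-step giant-step with step n = ⌈√103⌉ = 11.
Baby steps 35^j mod 103 (j:value) for j=0..10: 0:1, 1:35, 2:92, 3:27, 4:18, 5:12, 6:8, 7:74, 8:15, 9:10, 10:41.
Giant-step multiplier: 35^(-11) ≡ 35^(102-11) = 35^91 ≡ 44 (mod 103).
Giant steps γ_i = 93·44^i mod 103: γ_0=93, γ_1=75, γ_2=4, γ_3=73, γ_4=19, γ_5=12 (in table at j=5).
x = i·n + j = 5·11 + 5 = 60.
Check: 35^60 ≡ 93 (mod 103).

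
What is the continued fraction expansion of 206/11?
[18; 1, 2, 1, 2]

Euclidean algorithm steps:
206 = 18 × 11 + 8
11 = 1 × 8 + 3
8 = 2 × 3 + 2
3 = 1 × 2 + 1
2 = 2 × 1 + 0
Continued fraction: [18; 1, 2, 1, 2]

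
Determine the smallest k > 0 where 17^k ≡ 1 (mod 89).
44

89 is prime, so ord(17) divides φ(89) = 88.
Divisors of 88: 1, 2, 4, 8, 11, 22, 44, 88.
Repeated squaring: 17^1 ≡ 17, 17^2 ≡ 22, 17^4 ≡ 39, 17^8 ≡ 8, 17^16 ≡ 64, 17^32 ≡ 2, 17^64 ≡ 4 (mod 89).
Test 17^d mod 89 for each divisor d in increasing order:
17^1 ≡ 17
17^2 ≡ 22
17^4 ≡ 39
17^8 ≡ 8
17^11 = 17^8·17^2·17^1 ≡ 55
17^22 = 17^16·17^4·17^2 ≡ 88
17^44 = 17^32·17^8·17^4 ≡ 1  ← first divisor giving 1
The order is 44.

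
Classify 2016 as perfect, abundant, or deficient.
abundant

Proper divisors of 2016: sum = 1 + 2 + 3 + 4 + 6 + 7 + 8 + 9 + ... + 336 + 504 + 672 + 1008 (35 divisors) = 4536
Since 4536 > 2016, 2016 is abundant.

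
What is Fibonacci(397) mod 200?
177

Matrix identity: Q^n = [[F_(n+1), F_n], [F_n, F_(n-1)]] with Q = [[1,1],[1,0]].
n = 397 = 110001101₂. Square-and-multiply, entries mod 200:
Q^1 = [[1,1],[1,0]]
Q^3 = (Q^1)²·Q = [[3,2],[2,1]]
Q^6 = (Q^3)² = [[13,8],[8,5]]
Q^12 = (Q^6)² = [[33,144],[144,89]]
Q^24 = (Q^12)² = [[25,168],[168,57]]
Q^49 = (Q^24)²·Q = [[25,49],[49,176]]
Q^99 = (Q^49)²·Q = [[75,26],[26,49]]
Q^198 = (Q^99)² = [[101,24],[24,77]]
Q^397 = (Q^198)²·Q = [[49,177],[177,72]]
F_397 mod 200 = Q^397[0][1] = 177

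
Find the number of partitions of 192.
1987276856363

p(n) counts ways to write n as a sum of positive integers (order ignored).
Euler's pentagonal recurrence: p(k) = p(k-1) + p(k-2) - p(k-5) - p(k-7) + p(k-12) + p(k-15) - ... (offsets j(3j∓1)/2, signs ++--, p(0)=1, p(<0)=0).
DP table for k = 0..191: p(0)=1, p(1)=1, p(2)=2, p(3)=3, p(4)=5, p(5)=7, p(6)=11, p(7)=15, p(8)=22, p(9)=30, p(10)=42, p(11)=56, p(12)=77, p(13)=101, p(14)=135, p(15)=176, p(16)=231, p(17)=297, p(18)=385, p(19)=490, p(20)=627, p(21)=792, p(22)=1002, p(23)=1255, p(24)=1575, p(25)=1958, p(26)=2436, p(27)=3010, p(28)=3718, p(29)=4565, p(30)=5604, p(31)=6842, p(32)=8349, p(33)=10143, p(34)=12310, p(35)=14883, p(36)=17977, p(37)=21637, p(38)=26015, p(39)=31185, p(40)=37338, p(41)=44583, p(42)=53174, p(43)=63261, p(44)=75175, p(45)=89134, p(46)=105558, p(47)=124754, p(48)=147273, p(49)=173525, p(50)=204226, p(51)=239943, p(52)=281589, p(53)=329931, p(54)=386155, p(55)=451276, p(56)=526823, p(57)=614154, p(58)=715220, p(59)=831820, p(60)=966467, p(61)=1121505, p(62)=1300156, p(63)=1505499, p(64)=1741630, p(65)=2012558, p(66)=2323520, p(67)=2679689, p(68)=3087735, p(69)=3554345, p(70)=4087968, p(71)=4697205, p(72)=5392783, p(73)=6185689, p(74)=7089500, p(75)=8118264, p(76)=9289091, p(77)=10619863, p(78)=12132164, p(79)=13848650, p(80)=15796476, p(81)=18004327, p(82)=20506255, p(83)=23338469, p(84)=26543660, p(85)=30167357, p(86)=34262962, p(87)=38887673, p(88)=44108109, p(89)=49995925, p(90)=56634173, p(91)=64112359, p(92)=72533807, p(93)=82010177, p(94)=92669720, p(95)=104651419, p(96)=118114304, p(97)=133230930, p(98)=150198136, p(99)=169229875, p(100)=190569292, p(101)=214481126, p(102)=241265379, p(103)=271248950, p(104)=304801365, p(105)=342325709, p(106)=384276336, p(107)=431149389, p(108)=483502844, p(109)=541946240, p(110)=607163746, p(111)=679903203, p(112)=761002156, p(113)=851376628, p(114)=952050665, p(115)=1064144451, p(116)=1188908248, p(117)=1327710076, p(118)=1482074143, p(119)=1653668665, p(120)=1844349560, p(121)=2056148051, p(122)=2291320912, p(123)=2552338241, p(124)=2841940500, p(125)=3163127352, p(126)=3519222692, p(127)=3913864295, p(128)=4351078600, p(129)=4835271870, p(130)=5371315400, p(131)=5964539504, p(132)=6620830889, p(133)=7346629512, p(134)=8149040695, p(135)=9035836076, p(136)=10015581680, p(137)=11097645016, p(138)=12292341831, p(139)=13610949895, p(140)=15065878135, p(141)=16670689208, p(142)=18440293320, p(143)=20390982757, p(144)=22540654445, p(145)=24908858009, p(146)=27517052599, p(147)=30388671978, p(148)=33549419497, p(149)=37027355200, p(150)=40853235313, p(151)=45060624582, p(152)=49686288421, p(153)=54770336324, p(154)=60356673280, p(155)=66493182097, p(156)=73232243759, p(157)=80630964769, p(158)=88751778802, p(159)=97662728555, p(160)=107438159466, p(161)=118159068427, p(162)=129913904637, p(163)=142798995930, p(164)=156919475295, p(165)=172389800255, p(166)=189334822579, p(167)=207890420102, p(168)=228204732751, p(169)=250438925115, p(170)=274768617130, p(171)=301384802048, p(172)=330495499613, p(173)=362326859895, p(174)=397125074750, p(175)=435157697830, p(176)=476715857290, p(177)=522115831195, p(178)=571701605655, p(179)=625846753120, p(180)=684957390936, p(181)=749474411781, p(182)=819876908323, p(183)=896684817527, p(184)=980462880430, p(185)=1071823774337, p(186)=1171432692373, p(187)=1280011042268, p(188)=1398341745571, p(189)=1527273599625, p(190)=1667727404093, p(191)=1820701100652.
Final step: p(192) = p(191) + p(190) - p(187) - p(185) + p(180) + p(177) - p(170) - p(166) + p(157) + p(152) - p(141) - p(135) + p(122) + p(115) - p(100) - p(92) + p(75) + p(66) - p(47) - p(37) + p(16) + p(5)
= 1820701100652 + 1667727404093 - 1280011042268 - 1071823774337 + 684957390936 + 522115831195 - 274768617130 - 189334822579 + 80630964769 + 49686288421 - 16670689208 - 9035836076 + 2291320912 + 1064144451 - 190569292 - 72533807 + 8118264 + 2323520 - 124754 - 21637 + 231 + 7
= 1987276856363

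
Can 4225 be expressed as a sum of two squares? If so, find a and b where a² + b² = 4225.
0² + 65² (a=0, b=65)

Factorization: 4225 = 5^2 × 13^2
By Fermat: n is sum of two squares iff every prime p ≡ 3 (mod 4) appears to even power.
All primes ≡ 3 (mod 4) appear to even power.
Search a = 0, 1, 2, … for 4225 - a² a perfect square: first hit at a = 0: 4225 - 0 = 4225 = 65².
4225 = 0² + 65² = 0 + 4225 ✓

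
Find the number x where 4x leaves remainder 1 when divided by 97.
73

gcd(4, 97) = 1, so the inverse exists.
Extended Euclidean algorithm on (97, 4):
97 = 24 × 4 + 1  ⟹  1 = (1)·97 + (-24)·4
So (-24)·4 ≡ 1 (mod 97), i.e. 4^(-1) ≡ -24 ≡ 73 (mod 97).
Check: 4 × 73 = 292 ≡ 1 (mod 97)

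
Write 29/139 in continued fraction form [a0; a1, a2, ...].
[0; 4, 1, 3, 1, 5]

Euclidean algorithm steps:
29 = 0 × 139 + 29
139 = 4 × 29 + 23
29 = 1 × 23 + 6
23 = 3 × 6 + 5
6 = 1 × 5 + 1
5 = 5 × 1 + 0
Continued fraction: [0; 4, 1, 3, 1, 5]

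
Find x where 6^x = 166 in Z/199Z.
197

Baby-step giant-step with step n = ⌈√199⌉ = 15.
Baby steps 6^j mod 199 (j:value) for j=0..14: 0:1, 1:6, 2:36, 3:17, 4:102, 5:15, 6:90, 7:142, 8:56, 9:137, 10:26, 11:156, 12:140, 13:44, 14:65.
Giant-step multiplier: 6^(-15) ≡ 6^(198-15) = 6^183 ≡ 174 (mod 199).
Giant steps γ_i = 166·174^i mod 199: γ_0=166, γ_1=29, γ_2=71, γ_3=16, γ_4=197, γ_5=50, γ_6=143, γ_7=7, γ_8=24, γ_9=196, γ_10=75, γ_11=115, γ_12=110, γ_13=36 (in table at j=2).
x = i·n + j = 13·15 + 2 = 197.
Check: 6^197 ≡ 166 (mod 199).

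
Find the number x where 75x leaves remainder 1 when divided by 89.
19

gcd(75, 89) = 1, so the inverse exists.
Extended Euclidean algorithm on (89, 75):
89 = 1 × 75 + 14  ⟹  14 = (1)·89 + (-1)·75
75 = 5 × 14 + 5  ⟹  5 = (-5)·89 + (6)·75
14 = 2 × 5 + 4  ⟹  4 = (11)·89 + (-13)·75
5 = 1 × 4 + 1  ⟹  1 = (-16)·89 + (19)·75
So (19)·75 ≡ 1 (mod 89), i.e. 75^(-1) ≡ 19 (mod 89).
Check: 75 × 19 = 1425 ≡ 1 (mod 89)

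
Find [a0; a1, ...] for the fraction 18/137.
[0; 7, 1, 1, 1, 1, 3]

Euclidean algorithm steps:
18 = 0 × 137 + 18
137 = 7 × 18 + 11
18 = 1 × 11 + 7
11 = 1 × 7 + 4
7 = 1 × 4 + 3
4 = 1 × 3 + 1
3 = 3 × 1 + 0
Continued fraction: [0; 7, 1, 1, 1, 1, 3]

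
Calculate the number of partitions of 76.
9289091

p(n) counts ways to write n as a sum of positive integers (order ignored).
Euler's pentagonal recurrence: p(k) = p(k-1) + p(k-2) - p(k-5) - p(k-7) + p(k-12) + p(k-15) - ... (offsets j(3j∓1)/2, signs ++--, p(0)=1, p(<0)=0).
DP table for k = 0..75: p(0)=1, p(1)=1, p(2)=2, p(3)=3, p(4)=5, p(5)=7, p(6)=11, p(7)=15, p(8)=22, p(9)=30, p(10)=42, p(11)=56, p(12)=77, p(13)=101, p(14)=135, p(15)=176, p(16)=231, p(17)=297, p(18)=385, p(19)=490, p(20)=627, p(21)=792, p(22)=1002, p(23)=1255, p(24)=1575, p(25)=1958, p(26)=2436, p(27)=3010, p(28)=3718, p(29)=4565, p(30)=5604, p(31)=6842, p(32)=8349, p(33)=10143, p(34)=12310, p(35)=14883, p(36)=17977, p(37)=21637, p(38)=26015, p(39)=31185, p(40)=37338, p(41)=44583, p(42)=53174, p(43)=63261, p(44)=75175, p(45)=89134, p(46)=105558, p(47)=124754, p(48)=147273, p(49)=173525, p(50)=204226, p(51)=239943, p(52)=281589, p(53)=329931, p(54)=386155, p(55)=451276, p(56)=526823, p(57)=614154, p(58)=715220, p(59)=831820, p(60)=966467, p(61)=1121505, p(62)=1300156, p(63)=1505499, p(64)=1741630, p(65)=2012558, p(66)=2323520, p(67)=2679689, p(68)=3087735, p(69)=3554345, p(70)=4087968, p(71)=4697205, p(72)=5392783, p(73)=6185689, p(74)=7089500, p(75)=8118264.
Final step: p(76) = p(75) + p(74) - p(71) - p(69) + p(64) + p(61) - p(54) - p(50) + p(41) + p(36) - p(25) - p(19) + p(6)
= 8118264 + 7089500 - 4697205 - 3554345 + 1741630 + 1121505 - 386155 - 204226 + 44583 + 17977 - 1958 - 490 + 11
= 9289091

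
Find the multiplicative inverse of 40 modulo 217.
38

gcd(40, 217) = 1, so the inverse exists.
Extended Euclidean algorithm on (217, 40):
217 = 5 × 40 + 17  ⟹  17 = (1)·217 + (-5)·40
40 = 2 × 17 + 6  ⟹  6 = (-2)·217 + (11)·40
17 = 2 × 6 + 5  ⟹  5 = (5)·217 + (-27)·40
6 = 1 × 5 + 1  ⟹  1 = (-7)·217 + (38)·40
So (38)·40 ≡ 1 (mod 217), i.e. 40^(-1) ≡ 38 (mod 217).
Check: 40 × 38 = 1520 ≡ 1 (mod 217)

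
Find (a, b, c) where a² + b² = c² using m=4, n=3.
(7, 24, 25)

Euclid's formula: a = m² - n², b = 2mn, c = m² + n²
m = 4, n = 3
a = 4² - 3² = 16 - 9 = 7
b = 2 × 4 × 3 = 24
c = 4² + 3² = 16 + 9 = 25
Verification: 7² + 24² = 49 + 576 = 625 = 25² ✓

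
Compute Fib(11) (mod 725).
89

Matrix identity: Q^n = [[F_(n+1), F_n], [F_n, F_(n-1)]] with Q = [[1,1],[1,0]].
n = 11 = 1011₂. Square-and-multiply, entries mod 725:
Q^1 = [[1,1],[1,0]]
Q^2 = (Q^1)² = [[2,1],[1,1]]
Q^5 = (Q^2)²·Q = [[8,5],[5,3]]
Q^11 = (Q^5)²·Q = [[144,89],[89,55]]
F_11 mod 725 = Q^11[0][1] = 89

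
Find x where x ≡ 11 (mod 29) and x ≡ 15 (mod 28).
127

Using Chinese Remainder Theorem:
M = 29 × 28 = 812
M1 = 28, M2 = 29
y1 = 28^(-1) mod 29 = 28
y2 = 29^(-1) mod 28 = 1
x = (11×28×28 + 15×29×1) mod 812 = 127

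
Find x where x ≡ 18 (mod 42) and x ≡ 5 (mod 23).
396

Using Chinese Remainder Theorem:
M = 42 × 23 = 966
M1 = 23, M2 = 42
y1 = 23^(-1) mod 42 = 11
y2 = 42^(-1) mod 23 = 17
x = (18×23×11 + 5×42×17) mod 966 = 396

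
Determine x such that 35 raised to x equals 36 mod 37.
18

Baby-step giant-step with step n = ⌈√37⌉ = 7.
Baby steps 35^j mod 37 (j:value) for j=0..6: 0:1, 1:35, 2:4, 3:29, 4:16, 5:5, 6:27.
Giant-step multiplier: 35^(-7) ≡ 35^(36-7) = 35^29 ≡ 13 (mod 37).
Giant steps γ_i = 36·13^i mod 37: γ_0=36, γ_1=24, γ_2=16 (in table at j=4).
x = i·n + j = 2·7 + 4 = 18.
Check: 35^18 ≡ 36 (mod 37).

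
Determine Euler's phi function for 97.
96

97 = 97
φ(n) = n × ∏(1 - 1/p) for each prime p dividing n
φ(97) = 97 × (1 - 1/97) = 96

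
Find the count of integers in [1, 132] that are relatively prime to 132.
40

132 = 2^2 × 3 × 11
φ(n) = n × ∏(1 - 1/p) for each prime p dividing n
φ(132) = 132 × (1 - 1/2) × (1 - 1/3) × (1 - 1/11) = 40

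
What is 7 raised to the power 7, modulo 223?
4

Repeated squaring. Binary of 7 = 111.
7^1 ≡ 7 (mod 223); 7^2 ≡ 49 (mod 223); 7^4 ≡ 171 (mod 223)
7^7 = 7^1 × 7^2 × 7^4 ≡ 4 (mod 223)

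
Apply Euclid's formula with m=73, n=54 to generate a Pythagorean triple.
(2413, 7884, 8245)

Euclid's formula: a = m² - n², b = 2mn, c = m² + n²
m = 73, n = 54
a = 73² - 54² = 5329 - 2916 = 2413
b = 2 × 73 × 54 = 7884
c = 73² + 54² = 5329 + 2916 = 8245
Verification: 2413² + 7884² = 5822569 + 62157456 = 67980025 = 8245² ✓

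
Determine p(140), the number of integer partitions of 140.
15065878135

p(n) counts ways to write n as a sum of positive integers (order ignored).
Euler's pentagonal recurrence: p(k) = p(k-1) + p(k-2) - p(k-5) - p(k-7) + p(k-12) + p(k-15) - ... (offsets j(3j∓1)/2, signs ++--, p(0)=1, p(<0)=0).
DP table for k = 0..139: p(0)=1, p(1)=1, p(2)=2, p(3)=3, p(4)=5, p(5)=7, p(6)=11, p(7)=15, p(8)=22, p(9)=30, p(10)=42, p(11)=56, p(12)=77, p(13)=101, p(14)=135, p(15)=176, p(16)=231, p(17)=297, p(18)=385, p(19)=490, p(20)=627, p(21)=792, p(22)=1002, p(23)=1255, p(24)=1575, p(25)=1958, p(26)=2436, p(27)=3010, p(28)=3718, p(29)=4565, p(30)=5604, p(31)=6842, p(32)=8349, p(33)=10143, p(34)=12310, p(35)=14883, p(36)=17977, p(37)=21637, p(38)=26015, p(39)=31185, p(40)=37338, p(41)=44583, p(42)=53174, p(43)=63261, p(44)=75175, p(45)=89134, p(46)=105558, p(47)=124754, p(48)=147273, p(49)=173525, p(50)=204226, p(51)=239943, p(52)=281589, p(53)=329931, p(54)=386155, p(55)=451276, p(56)=526823, p(57)=614154, p(58)=715220, p(59)=831820, p(60)=966467, p(61)=1121505, p(62)=1300156, p(63)=1505499, p(64)=1741630, p(65)=2012558, p(66)=2323520, p(67)=2679689, p(68)=3087735, p(69)=3554345, p(70)=4087968, p(71)=4697205, p(72)=5392783, p(73)=6185689, p(74)=7089500, p(75)=8118264, p(76)=9289091, p(77)=10619863, p(78)=12132164, p(79)=13848650, p(80)=15796476, p(81)=18004327, p(82)=20506255, p(83)=23338469, p(84)=26543660, p(85)=30167357, p(86)=34262962, p(87)=38887673, p(88)=44108109, p(89)=49995925, p(90)=56634173, p(91)=64112359, p(92)=72533807, p(93)=82010177, p(94)=92669720, p(95)=104651419, p(96)=118114304, p(97)=133230930, p(98)=150198136, p(99)=169229875, p(100)=190569292, p(101)=214481126, p(102)=241265379, p(103)=271248950, p(104)=304801365, p(105)=342325709, p(106)=384276336, p(107)=431149389, p(108)=483502844, p(109)=541946240, p(110)=607163746, p(111)=679903203, p(112)=761002156, p(113)=851376628, p(114)=952050665, p(115)=1064144451, p(116)=1188908248, p(117)=1327710076, p(118)=1482074143, p(119)=1653668665, p(120)=1844349560, p(121)=2056148051, p(122)=2291320912, p(123)=2552338241, p(124)=2841940500, p(125)=3163127352, p(126)=3519222692, p(127)=3913864295, p(128)=4351078600, p(129)=4835271870, p(130)=5371315400, p(131)=5964539504, p(132)=6620830889, p(133)=7346629512, p(134)=8149040695, p(135)=9035836076, p(136)=10015581680, p(137)=11097645016, p(138)=12292341831, p(139)=13610949895.
Final step: p(140) = p(139) + p(138) - p(135) - p(133) + p(128) + p(125) - p(118) - p(114) + p(105) + p(100) - p(89) - p(83) + p(70) + p(63) - p(48) - p(40) + p(23) + p(14)
= 13610949895 + 12292341831 - 9035836076 - 7346629512 + 4351078600 + 3163127352 - 1482074143 - 952050665 + 342325709 + 190569292 - 49995925 - 23338469 + 4087968 + 1505499 - 147273 - 37338 + 1255 + 135
= 15065878135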